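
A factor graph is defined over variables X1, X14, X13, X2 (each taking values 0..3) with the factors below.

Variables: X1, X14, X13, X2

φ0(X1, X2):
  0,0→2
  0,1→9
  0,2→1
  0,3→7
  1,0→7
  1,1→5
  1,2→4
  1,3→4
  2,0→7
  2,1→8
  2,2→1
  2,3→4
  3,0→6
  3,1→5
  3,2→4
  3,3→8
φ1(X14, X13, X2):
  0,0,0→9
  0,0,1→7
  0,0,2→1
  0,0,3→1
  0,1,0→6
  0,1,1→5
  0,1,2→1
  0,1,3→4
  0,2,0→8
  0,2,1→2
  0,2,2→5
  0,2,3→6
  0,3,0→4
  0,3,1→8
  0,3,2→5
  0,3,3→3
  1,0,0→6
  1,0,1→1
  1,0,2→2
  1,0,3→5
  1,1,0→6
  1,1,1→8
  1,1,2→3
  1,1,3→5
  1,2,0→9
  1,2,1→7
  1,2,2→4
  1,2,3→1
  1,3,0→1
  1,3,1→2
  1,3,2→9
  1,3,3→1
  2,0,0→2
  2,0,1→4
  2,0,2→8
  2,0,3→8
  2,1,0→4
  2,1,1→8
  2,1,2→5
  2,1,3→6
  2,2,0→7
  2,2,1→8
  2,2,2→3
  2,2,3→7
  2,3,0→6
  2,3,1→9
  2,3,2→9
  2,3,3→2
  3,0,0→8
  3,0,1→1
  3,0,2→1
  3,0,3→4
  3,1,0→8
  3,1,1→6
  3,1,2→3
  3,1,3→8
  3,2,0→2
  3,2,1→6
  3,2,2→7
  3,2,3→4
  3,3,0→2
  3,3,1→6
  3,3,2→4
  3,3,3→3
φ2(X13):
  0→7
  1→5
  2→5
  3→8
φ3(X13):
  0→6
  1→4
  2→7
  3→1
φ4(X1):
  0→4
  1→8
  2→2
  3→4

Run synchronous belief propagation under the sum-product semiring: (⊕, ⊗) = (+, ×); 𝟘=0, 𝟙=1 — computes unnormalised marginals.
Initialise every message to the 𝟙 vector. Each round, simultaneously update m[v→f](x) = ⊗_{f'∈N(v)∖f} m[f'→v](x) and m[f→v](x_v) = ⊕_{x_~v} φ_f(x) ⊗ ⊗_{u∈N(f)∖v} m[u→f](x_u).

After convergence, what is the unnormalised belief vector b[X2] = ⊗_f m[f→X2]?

b[X2] = [259488, 234192, 87750, 191800]

init: all messages = 𝟙 over 4 values
r1 m[φ0→X1] = [19, 20, 20, 23]
r1 m[φ0→X2] = [22, 27, 10, 23]
r1 m[φ1→X14] = [75, 70, 96, 73]
r1 m[φ1→X13] = [68, 86, 86, 74]
r1 m[φ1→X2] = [88, 88, 70, 68]
r1 m[φ2→X13] = [7, 5, 5, 8]
r1 m[φ3→X13] = [6, 4, 7, 1]
r1 m[φ4→X1] = [4, 8, 2, 4]
r1 m[X1→φ0] = [1, 1, 1, 1]
r1 m[X1→φ4] = [1, 1, 1, 1]
r1 m[X14→φ1] = [1, 1, 1, 1]
r1 m[X13→φ1] = [1, 1, 1, 1]
r1 m[X13→φ2] = [1, 1, 1, 1]
r1 m[X13→φ3] = [1, 1, 1, 1]
r1 m[X2→φ0] = [1, 1, 1, 1]
r1 m[X2→φ1] = [1, 1, 1, 1]
r2 m[φ0→X1] = [19, 20, 20, 23]
r2 m[φ0→X2] = [22, 27, 10, 23]
r2 m[φ1→X14] = [75, 70, 96, 73]
r2 m[φ1→X13] = [68, 86, 86, 74]
r2 m[φ1→X2] = [88, 88, 70, 68]
r2 m[φ2→X13] = [7, 5, 5, 8]
r2 m[φ3→X13] = [6, 4, 7, 1]
r2 m[φ4→X1] = [4, 8, 2, 4]
r2 m[X1→φ0] = [4, 8, 2, 4]
r2 m[X1→φ4] = [19, 20, 20, 23]
r2 m[X14→φ1] = [1, 1, 1, 1]
r2 m[X13→φ1] = [42, 20, 35, 8]
r2 m[X13→φ2] = [408, 344, 602, 74]
r2 m[X13→φ3] = [476, 430, 430, 592]
r2 m[X2→φ0] = [88, 88, 70, 68]
r2 m[X2→φ1] = [22, 27, 10, 23]
r3 m[φ0→X1] = [1514, 1608, 1662, 1792]
r3 m[φ0→X2] = [102, 112, 54, 100]
r3 m[φ1→X14] = [43034, 39470, 51035, 39250]
r3 m[φ1→X13] = [1435, 1906, 1797, 1438]
r3 m[φ1→X2] = [2544, 2091, 1625, 1918]
r3 m[φ2→X13] = [7, 5, 5, 8]
r3 m[φ3→X13] = [6, 4, 7, 1]
r3 m[φ4→X1] = [4, 8, 2, 4]
r3 m[X1→φ0] = [4, 8, 2, 4]
r3 m[X1→φ4] = [19, 20, 20, 23]
r3 m[X14→φ1] = [1, 1, 1, 1]
r3 m[X13→φ1] = [42, 20, 35, 8]
r3 m[X13→φ2] = [408, 344, 602, 74]
r3 m[X13→φ3] = [476, 430, 430, 592]
r3 m[X2→φ0] = [88, 88, 70, 68]
r3 m[X2→φ1] = [22, 27, 10, 23]
r4 m[φ0→X1] = [1514, 1608, 1662, 1792]
r4 m[φ0→X2] = [102, 112, 54, 100]
r4 m[φ1→X14] = [43034, 39470, 51035, 39250]
r4 m[φ1→X13] = [1435, 1906, 1797, 1438]
r4 m[φ1→X2] = [2544, 2091, 1625, 1918]
r4 m[φ2→X13] = [7, 5, 5, 8]
r4 m[φ3→X13] = [6, 4, 7, 1]
r4 m[φ4→X1] = [4, 8, 2, 4]
r4 m[X1→φ0] = [4, 8, 2, 4]
r4 m[X1→φ4] = [1514, 1608, 1662, 1792]
r4 m[X14→φ1] = [1, 1, 1, 1]
r4 m[X13→φ1] = [42, 20, 35, 8]
r4 m[X13→φ2] = [8610, 7624, 12579, 1438]
r4 m[X13→φ3] = [10045, 9530, 8985, 11504]
r4 m[X2→φ0] = [2544, 2091, 1625, 1918]
r4 m[X2→φ1] = [102, 112, 54, 100]
r5 m[φ0→X1] = [38958, 42435, 43833, 47563]
r5 m[φ0→X2] = [102, 112, 54, 100]
r5 m[φ1→X14] = [192314, 177270, 227576, 176070]
r5 m[φ1→X13] = [6454, 8420, 8054, 6484]
r5 m[φ1→X2] = [2544, 2091, 1625, 1918]
r5 m[φ2→X13] = [7, 5, 5, 8]
r5 m[φ3→X13] = [6, 4, 7, 1]
r5 m[φ4→X1] = [4, 8, 2, 4]
r5 m[X1→φ0] = [4, 8, 2, 4]
r5 m[X1→φ4] = [1514, 1608, 1662, 1792]
r5 m[X14→φ1] = [1, 1, 1, 1]
r5 m[X13→φ1] = [42, 20, 35, 8]
r5 m[X13→φ2] = [8610, 7624, 12579, 1438]
r5 m[X13→φ3] = [10045, 9530, 8985, 11504]
r5 m[X2→φ0] = [2544, 2091, 1625, 1918]
r5 m[X2→φ1] = [102, 112, 54, 100]
r6 m[φ0→X1] = [38958, 42435, 43833, 47563]
r6 m[φ0→X2] = [102, 112, 54, 100]
r6 m[φ1→X14] = [192314, 177270, 227576, 176070]
r6 m[φ1→X13] = [6454, 8420, 8054, 6484]
r6 m[φ1→X2] = [2544, 2091, 1625, 1918]
r6 m[φ2→X13] = [7, 5, 5, 8]
r6 m[φ3→X13] = [6, 4, 7, 1]
r6 m[φ4→X1] = [4, 8, 2, 4]
r6 m[X1→φ0] = [4, 8, 2, 4]
r6 m[X1→φ4] = [38958, 42435, 43833, 47563]
r6 m[X14→φ1] = [1, 1, 1, 1]
r6 m[X13→φ1] = [42, 20, 35, 8]
r6 m[X13→φ2] = [38724, 33680, 56378, 6484]
r6 m[X13→φ3] = [45178, 42100, 40270, 51872]
r6 m[X2→φ0] = [2544, 2091, 1625, 1918]
r6 m[X2→φ1] = [102, 112, 54, 100]
r7 m[φ0→X1] = [38958, 42435, 43833, 47563]
r7 m[φ0→X2] = [102, 112, 54, 100]
r7 m[φ1→X14] = [192314, 177270, 227576, 176070]
r7 m[φ1→X13] = [6454, 8420, 8054, 6484]
r7 m[φ1→X2] = [2544, 2091, 1625, 1918]
r7 m[φ2→X13] = [7, 5, 5, 8]
r7 m[φ3→X13] = [6, 4, 7, 1]
r7 m[φ4→X1] = [4, 8, 2, 4]
r7 m[X1→φ0] = [4, 8, 2, 4]
r7 m[X1→φ4] = [38958, 42435, 43833, 47563]
r7 m[X14→φ1] = [1, 1, 1, 1]
r7 m[X13→φ1] = [42, 20, 35, 8]
r7 m[X13→φ2] = [38724, 33680, 56378, 6484]
r7 m[X13→φ3] = [45178, 42100, 40270, 51872]
r7 m[X2→φ0] = [2544, 2091, 1625, 1918]
r7 m[X2→φ1] = [102, 112, 54, 100]
fixed point reached at round 7
b[X2] = ⊗ incoming = [259488, 234192, 87750, 191800]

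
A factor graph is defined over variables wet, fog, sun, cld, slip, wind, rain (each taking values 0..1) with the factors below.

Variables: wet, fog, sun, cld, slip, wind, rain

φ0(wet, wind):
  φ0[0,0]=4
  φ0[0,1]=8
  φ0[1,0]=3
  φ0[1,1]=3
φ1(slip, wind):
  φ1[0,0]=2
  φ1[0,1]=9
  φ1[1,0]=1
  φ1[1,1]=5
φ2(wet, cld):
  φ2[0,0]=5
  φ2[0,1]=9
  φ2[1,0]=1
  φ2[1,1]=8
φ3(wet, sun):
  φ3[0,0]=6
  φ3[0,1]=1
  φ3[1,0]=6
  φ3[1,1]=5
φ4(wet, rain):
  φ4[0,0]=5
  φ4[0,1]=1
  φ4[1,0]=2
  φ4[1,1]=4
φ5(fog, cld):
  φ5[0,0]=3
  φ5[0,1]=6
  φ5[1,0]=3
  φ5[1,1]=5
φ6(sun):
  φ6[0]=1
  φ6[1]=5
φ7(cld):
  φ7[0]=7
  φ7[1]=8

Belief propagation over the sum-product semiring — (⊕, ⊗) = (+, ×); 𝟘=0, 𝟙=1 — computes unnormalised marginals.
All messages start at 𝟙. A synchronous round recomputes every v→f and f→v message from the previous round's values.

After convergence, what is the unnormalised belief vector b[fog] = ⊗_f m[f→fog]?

init: all messages = 𝟙 over 2 values
r1 m[φ0→wet] = [12, 6]
r1 m[φ0→wind] = [7, 11]
r1 m[φ1→slip] = [11, 6]
r1 m[φ1→wind] = [3, 14]
r1 m[φ2→wet] = [14, 9]
r1 m[φ2→cld] = [6, 17]
r1 m[φ3→wet] = [7, 11]
r1 m[φ3→sun] = [12, 6]
r1 m[φ4→wet] = [6, 6]
r1 m[φ4→rain] = [7, 5]
r1 m[φ5→fog] = [9, 8]
r1 m[φ5→cld] = [6, 11]
r1 m[φ6→sun] = [1, 5]
r1 m[φ7→cld] = [7, 8]
r1 m[wet→φ0] = [1, 1]
r1 m[wet→φ2] = [1, 1]
r1 m[wet→φ3] = [1, 1]
r1 m[wet→φ4] = [1, 1]
r1 m[fog→φ5] = [1, 1]
r1 m[sun→φ3] = [1, 1]
r1 m[sun→φ6] = [1, 1]
r1 m[cld→φ2] = [1, 1]
r1 m[cld→φ5] = [1, 1]
r1 m[cld→φ7] = [1, 1]
r1 m[slip→φ1] = [1, 1]
r1 m[wind→φ0] = [1, 1]
r1 m[wind→φ1] = [1, 1]
r1 m[rain→φ4] = [1, 1]
r2 m[φ0→wet] = [12, 6]
r2 m[φ0→wind] = [7, 11]
r2 m[φ1→slip] = [11, 6]
r2 m[φ1→wind] = [3, 14]
r2 m[φ2→wet] = [14, 9]
r2 m[φ2→cld] = [6, 17]
r2 m[φ3→wet] = [7, 11]
r2 m[φ3→sun] = [12, 6]
r2 m[φ4→wet] = [6, 6]
r2 m[φ4→rain] = [7, 5]
r2 m[φ5→fog] = [9, 8]
r2 m[φ5→cld] = [6, 11]
r2 m[φ6→sun] = [1, 5]
r2 m[φ7→cld] = [7, 8]
r2 m[wet→φ0] = [588, 594]
r2 m[wet→φ2] = [504, 396]
r2 m[wet→φ3] = [1008, 324]
r2 m[wet→φ4] = [1176, 594]
r2 m[fog→φ5] = [1, 1]
r2 m[sun→φ3] = [1, 5]
r2 m[sun→φ6] = [12, 6]
r2 m[cld→φ2] = [42, 88]
r2 m[cld→φ5] = [42, 136]
r2 m[cld→φ7] = [36, 187]
r2 m[slip→φ1] = [1, 1]
r2 m[wind→φ0] = [3, 14]
r2 m[wind→φ1] = [7, 11]
r2 m[rain→φ4] = [1, 1]
r3 m[φ0→wet] = [124, 51]
r3 m[φ0→wind] = [4134, 6486]
r3 m[φ1→slip] = [113, 62]
r3 m[φ1→wind] = [3, 14]
r3 m[φ2→wet] = [1002, 746]
r3 m[φ2→cld] = [2916, 7704]
r3 m[φ3→wet] = [11, 31]
r3 m[φ3→sun] = [7992, 2628]
r3 m[φ4→wet] = [6, 6]
r3 m[φ4→rain] = [7068, 3552]
r3 m[φ5→fog] = [942, 806]
r3 m[φ5→cld] = [6, 11]
r3 m[φ6→sun] = [1, 5]
r3 m[φ7→cld] = [7, 8]
r3 m[wet→φ0] = [588, 594]
r3 m[wet→φ2] = [504, 396]
r3 m[wet→φ3] = [1008, 324]
r3 m[wet→φ4] = [1176, 594]
r3 m[fog→φ5] = [1, 1]
r3 m[sun→φ3] = [1, 5]
r3 m[sun→φ6] = [12, 6]
r3 m[cld→φ2] = [42, 88]
r3 m[cld→φ5] = [42, 136]
r3 m[cld→φ7] = [36, 187]
r3 m[slip→φ1] = [1, 1]
r3 m[wind→φ0] = [3, 14]
r3 m[wind→φ1] = [7, 11]
r3 m[rain→φ4] = [1, 1]
r4 m[φ0→wet] = [124, 51]
r4 m[φ0→wind] = [4134, 6486]
r4 m[φ1→slip] = [113, 62]
r4 m[φ1→wind] = [3, 14]
r4 m[φ2→wet] = [1002, 746]
r4 m[φ2→cld] = [2916, 7704]
r4 m[φ3→wet] = [11, 31]
r4 m[φ3→sun] = [7992, 2628]
r4 m[φ4→wet] = [6, 6]
r4 m[φ4→rain] = [7068, 3552]
r4 m[φ5→fog] = [942, 806]
r4 m[φ5→cld] = [6, 11]
r4 m[φ6→sun] = [1, 5]
r4 m[φ7→cld] = [7, 8]
r4 m[wet→φ0] = [66132, 138756]
r4 m[wet→φ2] = [8184, 9486]
r4 m[wet→φ3] = [745488, 228276]
r4 m[wet→φ4] = [1366728, 1179426]
r4 m[fog→φ5] = [1, 1]
r4 m[sun→φ3] = [1, 5]
r4 m[sun→φ6] = [7992, 2628]
r4 m[cld→φ2] = [42, 88]
r4 m[cld→φ5] = [20412, 61632]
r4 m[cld→φ7] = [17496, 84744]
r4 m[slip→φ1] = [1, 1]
r4 m[wind→φ0] = [3, 14]
r4 m[wind→φ1] = [4134, 6486]
r4 m[rain→φ4] = [1, 1]
r5 m[φ0→wet] = [124, 51]
r5 m[φ0→wind] = [680796, 945324]
r5 m[φ1→slip] = [66642, 36564]
r5 m[φ1→wind] = [3, 14]
r5 m[φ2→wet] = [1002, 746]
r5 m[φ2→cld] = [50406, 149544]
r5 m[φ3→wet] = [11, 31]
r5 m[φ3→sun] = [5842584, 1886868]
r5 m[φ4→wet] = [6, 6]
r5 m[φ4→rain] = [9192492, 6084432]
r5 m[φ5→fog] = [431028, 369396]
r5 m[φ5→cld] = [6, 11]
r5 m[φ6→sun] = [1, 5]
r5 m[φ7→cld] = [7, 8]
r5 m[wet→φ0] = [66132, 138756]
r5 m[wet→φ2] = [8184, 9486]
r5 m[wet→φ3] = [745488, 228276]
r5 m[wet→φ4] = [1366728, 1179426]
r5 m[fog→φ5] = [1, 1]
r5 m[sun→φ3] = [1, 5]
r5 m[sun→φ6] = [7992, 2628]
r5 m[cld→φ2] = [42, 88]
r5 m[cld→φ5] = [20412, 61632]
r5 m[cld→φ7] = [17496, 84744]
r5 m[slip→φ1] = [1, 1]
r5 m[wind→φ0] = [3, 14]
r5 m[wind→φ1] = [4134, 6486]
r5 m[rain→φ4] = [1, 1]
r6 m[φ0→wet] = [124, 51]
r6 m[φ0→wind] = [680796, 945324]
r6 m[φ1→slip] = [66642, 36564]
r6 m[φ1→wind] = [3, 14]
r6 m[φ2→wet] = [1002, 746]
r6 m[φ2→cld] = [50406, 149544]
r6 m[φ3→wet] = [11, 31]
r6 m[φ3→sun] = [5842584, 1886868]
r6 m[φ4→wet] = [6, 6]
r6 m[φ4→rain] = [9192492, 6084432]
r6 m[φ5→fog] = [431028, 369396]
r6 m[φ5→cld] = [6, 11]
r6 m[φ6→sun] = [1, 5]
r6 m[φ7→cld] = [7, 8]
r6 m[wet→φ0] = [66132, 138756]
r6 m[wet→φ2] = [8184, 9486]
r6 m[wet→φ3] = [745488, 228276]
r6 m[wet→φ4] = [1366728, 1179426]
r6 m[fog→φ5] = [1, 1]
r6 m[sun→φ3] = [1, 5]
r6 m[sun→φ6] = [5842584, 1886868]
r6 m[cld→φ2] = [42, 88]
r6 m[cld→φ5] = [352842, 1196352]
r6 m[cld→φ7] = [302436, 1644984]
r6 m[slip→φ1] = [1, 1]
r6 m[wind→φ0] = [3, 14]
r6 m[wind→φ1] = [680796, 945324]
r6 m[rain→φ4] = [1, 1]
r7 m[φ0→wet] = [124, 51]
r7 m[φ0→wind] = [680796, 945324]
r7 m[φ1→slip] = [9869508, 5407416]
r7 m[φ1→wind] = [3, 14]
r7 m[φ2→wet] = [1002, 746]
r7 m[φ2→cld] = [50406, 149544]
r7 m[φ3→wet] = [11, 31]
r7 m[φ3→sun] = [5842584, 1886868]
r7 m[φ4→wet] = [6, 6]
r7 m[φ4→rain] = [9192492, 6084432]
r7 m[φ5→fog] = [8236638, 7040286]
r7 m[φ5→cld] = [6, 11]
r7 m[φ6→sun] = [1, 5]
r7 m[φ7→cld] = [7, 8]
r7 m[wet→φ0] = [66132, 138756]
r7 m[wet→φ2] = [8184, 9486]
r7 m[wet→φ3] = [745488, 228276]
r7 m[wet→φ4] = [1366728, 1179426]
r7 m[fog→φ5] = [1, 1]
r7 m[sun→φ3] = [1, 5]
r7 m[sun→φ6] = [5842584, 1886868]
r7 m[cld→φ2] = [42, 88]
r7 m[cld→φ5] = [352842, 1196352]
r7 m[cld→φ7] = [302436, 1644984]
r7 m[slip→φ1] = [1, 1]
r7 m[wind→φ0] = [3, 14]
r7 m[wind→φ1] = [680796, 945324]
r7 m[rain→φ4] = [1, 1]
r8 m[φ0→wet] = [124, 51]
r8 m[φ0→wind] = [680796, 945324]
r8 m[φ1→slip] = [9869508, 5407416]
r8 m[φ1→wind] = [3, 14]
r8 m[φ2→wet] = [1002, 746]
r8 m[φ2→cld] = [50406, 149544]
r8 m[φ3→wet] = [11, 31]
r8 m[φ3→sun] = [5842584, 1886868]
r8 m[φ4→wet] = [6, 6]
r8 m[φ4→rain] = [9192492, 6084432]
r8 m[φ5→fog] = [8236638, 7040286]
r8 m[φ5→cld] = [6, 11]
r8 m[φ6→sun] = [1, 5]
r8 m[φ7→cld] = [7, 8]
r8 m[wet→φ0] = [66132, 138756]
r8 m[wet→φ2] = [8184, 9486]
r8 m[wet→φ3] = [745488, 228276]
r8 m[wet→φ4] = [1366728, 1179426]
r8 m[fog→φ5] = [1, 1]
r8 m[sun→φ3] = [1, 5]
r8 m[sun→φ6] = [5842584, 1886868]
r8 m[cld→φ2] = [42, 88]
r8 m[cld→φ5] = [352842, 1196352]
r8 m[cld→φ7] = [302436, 1644984]
r8 m[slip→φ1] = [1, 1]
r8 m[wind→φ0] = [3, 14]
r8 m[wind→φ1] = [680796, 945324]
r8 m[rain→φ4] = [1, 1]
fixed point reached at round 8
b[fog] = ⊗ incoming = [8236638, 7040286]

b[fog] = [8236638, 7040286]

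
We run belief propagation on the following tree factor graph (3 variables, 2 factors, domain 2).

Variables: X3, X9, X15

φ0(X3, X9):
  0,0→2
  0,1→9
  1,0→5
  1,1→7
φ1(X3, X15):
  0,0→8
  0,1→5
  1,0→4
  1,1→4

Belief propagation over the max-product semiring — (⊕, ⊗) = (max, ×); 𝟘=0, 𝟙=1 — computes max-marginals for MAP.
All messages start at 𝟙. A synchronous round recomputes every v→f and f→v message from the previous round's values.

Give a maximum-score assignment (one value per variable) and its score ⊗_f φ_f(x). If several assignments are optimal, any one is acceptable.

init: all messages = 𝟙 over 2 values
r1 m[φ0→X3] = [9, 7]
r1 m[φ0→X9] = [5, 9]
r1 m[φ1→X3] = [8, 4]
r1 m[φ1→X15] = [8, 5]
r1 m[X3→φ0] = [1, 1]
r1 m[X3→φ1] = [1, 1]
r1 m[X9→φ0] = [1, 1]
r1 m[X15→φ1] = [1, 1]
r2 m[φ0→X3] = [9, 7]
r2 m[φ0→X9] = [5, 9]
r2 m[φ1→X3] = [8, 4]
r2 m[φ1→X15] = [8, 5]
r2 m[X3→φ0] = [8, 4]
r2 m[X3→φ1] = [9, 7]
r2 m[X9→φ0] = [1, 1]
r2 m[X15→φ1] = [1, 1]
r3 m[φ0→X3] = [9, 7]
r3 m[φ0→X9] = [20, 72]
r3 m[φ1→X3] = [8, 4]
r3 m[φ1→X15] = [72, 45]
r3 m[X3→φ0] = [8, 4]
r3 m[X3→φ1] = [9, 7]
r3 m[X9→φ0] = [1, 1]
r3 m[X15→φ1] = [1, 1]
r4 m[φ0→X3] = [9, 7]
r4 m[φ0→X9] = [20, 72]
r4 m[φ1→X3] = [8, 4]
r4 m[φ1→X15] = [72, 45]
r4 m[X3→φ0] = [8, 4]
r4 m[X3→φ1] = [9, 7]
r4 m[X9→φ0] = [1, 1]
r4 m[X15→φ1] = [1, 1]
fixed point reached at round 4
traceback from X3: (X3=0, X9=1, X15=0), score=72

assignment: (X3=0, X9=1, X15=0); score = 72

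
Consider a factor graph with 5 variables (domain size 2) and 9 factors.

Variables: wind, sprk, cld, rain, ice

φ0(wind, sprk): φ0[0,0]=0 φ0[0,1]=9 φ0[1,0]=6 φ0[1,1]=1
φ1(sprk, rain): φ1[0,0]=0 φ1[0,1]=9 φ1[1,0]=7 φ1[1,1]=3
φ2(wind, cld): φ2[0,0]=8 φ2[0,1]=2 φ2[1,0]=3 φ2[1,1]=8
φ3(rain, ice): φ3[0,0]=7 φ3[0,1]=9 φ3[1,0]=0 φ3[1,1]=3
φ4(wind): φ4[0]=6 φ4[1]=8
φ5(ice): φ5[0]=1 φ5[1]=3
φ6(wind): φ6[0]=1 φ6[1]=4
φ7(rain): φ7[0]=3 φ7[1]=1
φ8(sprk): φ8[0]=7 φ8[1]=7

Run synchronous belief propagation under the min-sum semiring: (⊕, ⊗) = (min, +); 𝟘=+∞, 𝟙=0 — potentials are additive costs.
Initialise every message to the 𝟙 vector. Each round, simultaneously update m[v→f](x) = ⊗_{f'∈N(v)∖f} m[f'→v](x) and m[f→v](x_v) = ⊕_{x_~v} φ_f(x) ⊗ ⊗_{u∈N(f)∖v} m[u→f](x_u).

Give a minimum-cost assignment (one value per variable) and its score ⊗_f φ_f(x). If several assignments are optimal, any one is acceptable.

assignment: (wind=0, sprk=0, cld=1, rain=0, ice=0); score = 27

init: all messages = 𝟙 over 2 values
r1 m[φ0→wind] = [0, 1]
r1 m[φ0→sprk] = [0, 1]
r1 m[φ1→sprk] = [0, 3]
r1 m[φ1→rain] = [0, 3]
r1 m[φ2→wind] = [2, 3]
r1 m[φ2→cld] = [3, 2]
r1 m[φ3→rain] = [7, 0]
r1 m[φ3→ice] = [0, 3]
r1 m[φ4→wind] = [6, 8]
r1 m[φ5→ice] = [1, 3]
r1 m[φ6→wind] = [1, 4]
r1 m[φ7→rain] = [3, 1]
r1 m[φ8→sprk] = [7, 7]
r1 m[wind→φ0] = [0, 0]
r1 m[wind→φ2] = [0, 0]
r1 m[wind→φ4] = [0, 0]
r1 m[wind→φ6] = [0, 0]
r1 m[sprk→φ0] = [0, 0]
r1 m[sprk→φ1] = [0, 0]
r1 m[sprk→φ8] = [0, 0]
r1 m[cld→φ2] = [0, 0]
r1 m[rain→φ1] = [0, 0]
r1 m[rain→φ3] = [0, 0]
r1 m[rain→φ7] = [0, 0]
r1 m[ice→φ3] = [0, 0]
r1 m[ice→φ5] = [0, 0]
r2 m[φ0→wind] = [0, 1]
r2 m[φ0→sprk] = [0, 1]
r2 m[φ1→sprk] = [0, 3]
r2 m[φ1→rain] = [0, 3]
r2 m[φ2→wind] = [2, 3]
r2 m[φ2→cld] = [3, 2]
r2 m[φ3→rain] = [7, 0]
r2 m[φ3→ice] = [0, 3]
r2 m[φ4→wind] = [6, 8]
r2 m[φ5→ice] = [1, 3]
r2 m[φ6→wind] = [1, 4]
r2 m[φ7→rain] = [3, 1]
r2 m[φ8→sprk] = [7, 7]
r2 m[wind→φ0] = [9, 15]
r2 m[wind→φ2] = [7, 13]
r2 m[wind→φ4] = [3, 8]
r2 m[wind→φ6] = [8, 12]
r2 m[sprk→φ0] = [7, 10]
r2 m[sprk→φ1] = [7, 8]
r2 m[sprk→φ8] = [0, 4]
r2 m[cld→φ2] = [0, 0]
r2 m[rain→φ1] = [10, 1]
r2 m[rain→φ3] = [3, 4]
r2 m[rain→φ7] = [7, 3]
r2 m[ice→φ3] = [1, 3]
r2 m[ice→φ5] = [0, 3]
r3 m[φ0→wind] = [7, 11]
r3 m[φ0→sprk] = [9, 16]
r3 m[φ1→sprk] = [10, 4]
r3 m[φ1→rain] = [7, 11]
r3 m[φ2→wind] = [2, 3]
r3 m[φ2→cld] = [15, 9]
r3 m[φ3→rain] = [8, 1]
r3 m[φ3→ice] = [4, 7]
r3 m[φ4→wind] = [6, 8]
r3 m[φ5→ice] = [1, 3]
r3 m[φ6→wind] = [1, 4]
r3 m[φ7→rain] = [3, 1]
r3 m[φ8→sprk] = [7, 7]
r3 m[wind→φ0] = [9, 15]
r3 m[wind→φ2] = [7, 13]
r3 m[wind→φ4] = [3, 8]
r3 m[wind→φ6] = [8, 12]
r3 m[sprk→φ0] = [7, 10]
r3 m[sprk→φ1] = [7, 8]
r3 m[sprk→φ8] = [0, 4]
r3 m[cld→φ2] = [0, 0]
r3 m[rain→φ1] = [10, 1]
r3 m[rain→φ3] = [3, 4]
r3 m[rain→φ7] = [7, 3]
r3 m[ice→φ3] = [1, 3]
r3 m[ice→φ5] = [0, 3]
r4 m[φ0→wind] = [7, 11]
r4 m[φ0→sprk] = [9, 16]
r4 m[φ1→sprk] = [10, 4]
r4 m[φ1→rain] = [7, 11]
r4 m[φ2→wind] = [2, 3]
r4 m[φ2→cld] = [15, 9]
r4 m[φ3→rain] = [8, 1]
r4 m[φ3→ice] = [4, 7]
r4 m[φ4→wind] = [6, 8]
r4 m[φ5→ice] = [1, 3]
r4 m[φ6→wind] = [1, 4]
r4 m[φ7→rain] = [3, 1]
r4 m[φ8→sprk] = [7, 7]
r4 m[wind→φ0] = [9, 15]
r4 m[wind→φ2] = [14, 23]
r4 m[wind→φ4] = [10, 18]
r4 m[wind→φ6] = [15, 22]
r4 m[sprk→φ0] = [17, 11]
r4 m[sprk→φ1] = [16, 23]
r4 m[sprk→φ8] = [19, 20]
r4 m[cld→φ2] = [0, 0]
r4 m[rain→φ1] = [11, 2]
r4 m[rain→φ3] = [10, 12]
r4 m[rain→φ7] = [15, 12]
r4 m[ice→φ3] = [1, 3]
r4 m[ice→φ5] = [4, 7]
r5 m[φ0→wind] = [17, 12]
r5 m[φ0→sprk] = [9, 16]
r5 m[φ1→sprk] = [11, 5]
r5 m[φ1→rain] = [16, 25]
r5 m[φ2→wind] = [2, 3]
r5 m[φ2→cld] = [22, 16]
r5 m[φ3→rain] = [8, 1]
r5 m[φ3→ice] = [12, 15]
r5 m[φ4→wind] = [6, 8]
r5 m[φ5→ice] = [1, 3]
r5 m[φ6→wind] = [1, 4]
r5 m[φ7→rain] = [3, 1]
r5 m[φ8→sprk] = [7, 7]
r5 m[wind→φ0] = [9, 15]
r5 m[wind→φ2] = [14, 23]
r5 m[wind→φ4] = [10, 18]
r5 m[wind→φ6] = [15, 22]
r5 m[sprk→φ0] = [17, 11]
r5 m[sprk→φ1] = [16, 23]
r5 m[sprk→φ8] = [19, 20]
r5 m[cld→φ2] = [0, 0]
r5 m[rain→φ1] = [11, 2]
r5 m[rain→φ3] = [10, 12]
r5 m[rain→φ7] = [15, 12]
r5 m[ice→φ3] = [1, 3]
r5 m[ice→φ5] = [4, 7]
r6 m[φ0→wind] = [17, 12]
r6 m[φ0→sprk] = [9, 16]
r6 m[φ1→sprk] = [11, 5]
r6 m[φ1→rain] = [16, 25]
r6 m[φ2→wind] = [2, 3]
r6 m[φ2→cld] = [22, 16]
r6 m[φ3→rain] = [8, 1]
r6 m[φ3→ice] = [12, 15]
r6 m[φ4→wind] = [6, 8]
r6 m[φ5→ice] = [1, 3]
r6 m[φ6→wind] = [1, 4]
r6 m[φ7→rain] = [3, 1]
r6 m[φ8→sprk] = [7, 7]
r6 m[wind→φ0] = [9, 15]
r6 m[wind→φ2] = [24, 24]
r6 m[wind→φ4] = [20, 19]
r6 m[wind→φ6] = [25, 23]
r6 m[sprk→φ0] = [18, 12]
r6 m[sprk→φ1] = [16, 23]
r6 m[sprk→φ8] = [20, 21]
r6 m[cld→φ2] = [0, 0]
r6 m[rain→φ1] = [11, 2]
r6 m[rain→φ3] = [19, 26]
r6 m[rain→φ7] = [24, 26]
r6 m[ice→φ3] = [1, 3]
r6 m[ice→φ5] = [12, 15]
r7 m[φ0→wind] = [18, 13]
r7 m[φ0→sprk] = [9, 16]
r7 m[φ1→sprk] = [11, 5]
r7 m[φ1→rain] = [16, 25]
r7 m[φ2→wind] = [2, 3]
r7 m[φ2→cld] = [27, 26]
r7 m[φ3→rain] = [8, 1]
r7 m[φ3→ice] = [26, 28]
r7 m[φ4→wind] = [6, 8]
r7 m[φ5→ice] = [1, 3]
r7 m[φ6→wind] = [1, 4]
r7 m[φ7→rain] = [3, 1]
r7 m[φ8→sprk] = [7, 7]
r7 m[wind→φ0] = [9, 15]
r7 m[wind→φ2] = [24, 24]
r7 m[wind→φ4] = [20, 19]
r7 m[wind→φ6] = [25, 23]
r7 m[sprk→φ0] = [18, 12]
r7 m[sprk→φ1] = [16, 23]
r7 m[sprk→φ8] = [20, 21]
r7 m[cld→φ2] = [0, 0]
r7 m[rain→φ1] = [11, 2]
r7 m[rain→φ3] = [19, 26]
r7 m[rain→φ7] = [24, 26]
r7 m[ice→φ3] = [1, 3]
r7 m[ice→φ5] = [12, 15]
r8 m[φ0→wind] = [18, 13]
r8 m[φ0→sprk] = [9, 16]
r8 m[φ1→sprk] = [11, 5]
r8 m[φ1→rain] = [16, 25]
r8 m[φ2→wind] = [2, 3]
r8 m[φ2→cld] = [27, 26]
r8 m[φ3→rain] = [8, 1]
r8 m[φ3→ice] = [26, 28]
r8 m[φ4→wind] = [6, 8]
r8 m[φ5→ice] = [1, 3]
r8 m[φ6→wind] = [1, 4]
r8 m[φ7→rain] = [3, 1]
r8 m[φ8→sprk] = [7, 7]
r8 m[wind→φ0] = [9, 15]
r8 m[wind→φ2] = [25, 25]
r8 m[wind→φ4] = [21, 20]
r8 m[wind→φ6] = [26, 24]
r8 m[sprk→φ0] = [18, 12]
r8 m[sprk→φ1] = [16, 23]
r8 m[sprk→φ8] = [20, 21]
r8 m[cld→φ2] = [0, 0]
r8 m[rain→φ1] = [11, 2]
r8 m[rain→φ3] = [19, 26]
r8 m[rain→φ7] = [24, 26]
r8 m[ice→φ3] = [1, 3]
r8 m[ice→φ5] = [26, 28]
r9 m[φ0→wind] = [18, 13]
r9 m[φ0→sprk] = [9, 16]
r9 m[φ1→sprk] = [11, 5]
r9 m[φ1→rain] = [16, 25]
r9 m[φ2→wind] = [2, 3]
r9 m[φ2→cld] = [28, 27]
r9 m[φ3→rain] = [8, 1]
r9 m[φ3→ice] = [26, 28]
r9 m[φ4→wind] = [6, 8]
r9 m[φ5→ice] = [1, 3]
r9 m[φ6→wind] = [1, 4]
r9 m[φ7→rain] = [3, 1]
r9 m[φ8→sprk] = [7, 7]
r9 m[wind→φ0] = [9, 15]
r9 m[wind→φ2] = [25, 25]
r9 m[wind→φ4] = [21, 20]
r9 m[wind→φ6] = [26, 24]
r9 m[sprk→φ0] = [18, 12]
r9 m[sprk→φ1] = [16, 23]
r9 m[sprk→φ8] = [20, 21]
r9 m[cld→φ2] = [0, 0]
r9 m[rain→φ1] = [11, 2]
r9 m[rain→φ3] = [19, 26]
r9 m[rain→φ7] = [24, 26]
r9 m[ice→φ3] = [1, 3]
r9 m[ice→φ5] = [26, 28]
r10 m[φ0→wind] = [18, 13]
r10 m[φ0→sprk] = [9, 16]
r10 m[φ1→sprk] = [11, 5]
r10 m[φ1→rain] = [16, 25]
r10 m[φ2→wind] = [2, 3]
r10 m[φ2→cld] = [28, 27]
r10 m[φ3→rain] = [8, 1]
r10 m[φ3→ice] = [26, 28]
r10 m[φ4→wind] = [6, 8]
r10 m[φ5→ice] = [1, 3]
r10 m[φ6→wind] = [1, 4]
r10 m[φ7→rain] = [3, 1]
r10 m[φ8→sprk] = [7, 7]
r10 m[wind→φ0] = [9, 15]
r10 m[wind→φ2] = [25, 25]
r10 m[wind→φ4] = [21, 20]
r10 m[wind→φ6] = [26, 24]
r10 m[sprk→φ0] = [18, 12]
r10 m[sprk→φ1] = [16, 23]
r10 m[sprk→φ8] = [20, 21]
r10 m[cld→φ2] = [0, 0]
r10 m[rain→φ1] = [11, 2]
r10 m[rain→φ3] = [19, 26]
r10 m[rain→φ7] = [24, 26]
r10 m[ice→φ3] = [1, 3]
r10 m[ice→φ5] = [26, 28]
fixed point reached at round 10
traceback from wind: (wind=0, sprk=0, cld=1, rain=0, ice=0), score=27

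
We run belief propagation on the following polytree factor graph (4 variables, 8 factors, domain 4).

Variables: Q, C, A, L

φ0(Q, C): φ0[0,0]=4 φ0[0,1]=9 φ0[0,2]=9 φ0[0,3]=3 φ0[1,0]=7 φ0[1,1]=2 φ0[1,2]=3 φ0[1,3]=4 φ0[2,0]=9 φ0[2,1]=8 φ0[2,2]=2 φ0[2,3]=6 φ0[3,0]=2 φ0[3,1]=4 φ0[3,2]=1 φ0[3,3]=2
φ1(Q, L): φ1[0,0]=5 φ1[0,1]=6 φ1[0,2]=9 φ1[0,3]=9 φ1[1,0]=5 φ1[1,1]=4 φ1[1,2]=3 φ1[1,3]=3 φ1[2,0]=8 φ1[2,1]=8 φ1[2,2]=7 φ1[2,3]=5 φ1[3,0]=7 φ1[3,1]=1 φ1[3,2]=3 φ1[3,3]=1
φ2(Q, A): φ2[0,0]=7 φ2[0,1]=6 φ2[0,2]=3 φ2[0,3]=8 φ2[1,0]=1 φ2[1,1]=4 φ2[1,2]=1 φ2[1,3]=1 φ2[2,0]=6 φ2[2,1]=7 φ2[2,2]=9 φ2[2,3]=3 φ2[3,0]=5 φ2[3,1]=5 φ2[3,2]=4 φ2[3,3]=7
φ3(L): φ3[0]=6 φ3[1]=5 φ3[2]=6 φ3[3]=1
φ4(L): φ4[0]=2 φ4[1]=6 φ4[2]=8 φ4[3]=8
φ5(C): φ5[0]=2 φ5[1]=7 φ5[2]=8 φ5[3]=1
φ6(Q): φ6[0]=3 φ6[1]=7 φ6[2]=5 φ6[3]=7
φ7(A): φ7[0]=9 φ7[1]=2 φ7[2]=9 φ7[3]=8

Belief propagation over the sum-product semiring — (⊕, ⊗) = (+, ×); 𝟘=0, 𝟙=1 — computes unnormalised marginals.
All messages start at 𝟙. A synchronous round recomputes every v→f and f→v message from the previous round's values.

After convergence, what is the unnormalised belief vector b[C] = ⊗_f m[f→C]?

b[C] = [16304328, 66655064, 40708432, 5685540]

init: all messages = 𝟙 over 4 values
r1 m[φ0→Q] = [25, 16, 25, 9]
r1 m[φ0→C] = [22, 23, 15, 15]
r1 m[φ1→Q] = [29, 15, 28, 12]
r1 m[φ1→L] = [25, 19, 22, 18]
r1 m[φ2→Q] = [24, 7, 25, 21]
r1 m[φ2→A] = [19, 22, 17, 19]
r1 m[φ3→L] = [6, 5, 6, 1]
r1 m[φ4→L] = [2, 6, 8, 8]
r1 m[φ5→C] = [2, 7, 8, 1]
r1 m[φ6→Q] = [3, 7, 5, 7]
r1 m[φ7→A] = [9, 2, 9, 8]
r1 m[Q→φ0] = [1, 1, 1, 1]
r1 m[Q→φ1] = [1, 1, 1, 1]
r1 m[Q→φ2] = [1, 1, 1, 1]
r1 m[Q→φ6] = [1, 1, 1, 1]
r1 m[C→φ0] = [1, 1, 1, 1]
r1 m[C→φ5] = [1, 1, 1, 1]
r1 m[A→φ2] = [1, 1, 1, 1]
r1 m[A→φ7] = [1, 1, 1, 1]
r1 m[L→φ1] = [1, 1, 1, 1]
r1 m[L→φ3] = [1, 1, 1, 1]
r1 m[L→φ4] = [1, 1, 1, 1]
r2 m[φ0→Q] = [25, 16, 25, 9]
r2 m[φ0→C] = [22, 23, 15, 15]
r2 m[φ1→Q] = [29, 15, 28, 12]
r2 m[φ1→L] = [25, 19, 22, 18]
r2 m[φ2→Q] = [24, 7, 25, 21]
r2 m[φ2→A] = [19, 22, 17, 19]
r2 m[φ3→L] = [6, 5, 6, 1]
r2 m[φ4→L] = [2, 6, 8, 8]
r2 m[φ5→C] = [2, 7, 8, 1]
r2 m[φ6→Q] = [3, 7, 5, 7]
r2 m[φ7→A] = [9, 2, 9, 8]
r2 m[Q→φ0] = [2088, 735, 3500, 1764]
r2 m[Q→φ1] = [1800, 784, 3125, 1323]
r2 m[Q→φ2] = [2175, 1680, 3500, 756]
r2 m[Q→φ6] = [17400, 1680, 17500, 2268]
r2 m[C→φ0] = [2, 7, 8, 1]
r2 m[C→φ5] = [22, 23, 15, 15]
r2 m[A→φ2] = [9, 2, 9, 8]
r2 m[A→φ7] = [19, 22, 17, 19]
r2 m[L→φ1] = [12, 30, 48, 8]
r2 m[L→φ3] = [50, 114, 176, 144]
r2 m[L→φ4] = [150, 95, 132, 18]
r3 m[φ0→Q] = [146, 56, 96, 42]
r3 m[φ0→C] = [48525, 55318, 29761, 33732]
r3 m[φ1→Q] = [744, 348, 712, 266]
r3 m[φ1→L] = [47181, 40259, 44396, 35500]
r3 m[φ2→Q] = [166, 34, 173, 147]
r3 m[φ2→A] = [41685, 48050, 42729, 34872]
r3 m[φ3→L] = [6, 5, 6, 1]
r3 m[φ4→L] = [2, 6, 8, 8]
r3 m[φ5→C] = [2, 7, 8, 1]
r3 m[φ6→Q] = [3, 7, 5, 7]
r3 m[φ7→A] = [9, 2, 9, 8]
r3 m[Q→φ0] = [2088, 735, 3500, 1764]
r3 m[Q→φ1] = [1800, 784, 3125, 1323]
r3 m[Q→φ2] = [2175, 1680, 3500, 756]
r3 m[Q→φ6] = [17400, 1680, 17500, 2268]
r3 m[C→φ0] = [2, 7, 8, 1]
r3 m[C→φ5] = [22, 23, 15, 15]
r3 m[A→φ2] = [9, 2, 9, 8]
r3 m[A→φ7] = [19, 22, 17, 19]
r3 m[L→φ1] = [12, 30, 48, 8]
r3 m[L→φ3] = [50, 114, 176, 144]
r3 m[L→φ4] = [150, 95, 132, 18]
r4 m[φ0→Q] = [146, 56, 96, 42]
r4 m[φ0→C] = [48525, 55318, 29761, 33732]
r4 m[φ1→Q] = [744, 348, 712, 266]
r4 m[φ1→L] = [47181, 40259, 44396, 35500]
r4 m[φ2→Q] = [166, 34, 173, 147]
r4 m[φ2→A] = [41685, 48050, 42729, 34872]
r4 m[φ3→L] = [6, 5, 6, 1]
r4 m[φ4→L] = [2, 6, 8, 8]
r4 m[φ5→C] = [2, 7, 8, 1]
r4 m[φ6→Q] = [3, 7, 5, 7]
r4 m[φ7→A] = [9, 2, 9, 8]
r4 m[Q→φ0] = [370512, 82824, 615880, 273714]
r4 m[Q→φ1] = [72708, 13328, 83040, 43218]
r4 m[Q→φ2] = [325872, 136416, 341760, 78204]
r4 m[Q→φ6] = [18031584, 662592, 11824896, 1642284]
r4 m[C→φ0] = [2, 7, 8, 1]
r4 m[C→φ5] = [48525, 55318, 29761, 33732]
r4 m[A→φ2] = [9, 2, 9, 8]
r4 m[A→φ7] = [41685, 48050, 42729, 34872]
r4 m[L→φ1] = [12, 30, 48, 8]
r4 m[L→φ3] = [94362, 241554, 355168, 284000]
r4 m[L→φ4] = [283086, 201295, 266376, 35500]
r5 m[φ0→Q] = [146, 56, 96, 42]
r5 m[φ0→C] = [8152164, 9522152, 5088554, 5685540]
r5 m[φ1→Q] = [744, 348, 712, 266]
r5 m[φ1→L] = [1397026, 1197098, 1405290, 1152774]
r5 m[φ2→Q] = [166, 34, 173, 147]
r5 m[φ2→A] = [4859100, 5284236, 4502688, 4316100]
r5 m[φ3→L] = [6, 5, 6, 1]
r5 m[φ4→L] = [2, 6, 8, 8]
r5 m[φ5→C] = [2, 7, 8, 1]
r5 m[φ6→Q] = [3, 7, 5, 7]
r5 m[φ7→A] = [9, 2, 9, 8]
r5 m[Q→φ0] = [370512, 82824, 615880, 273714]
r5 m[Q→φ1] = [72708, 13328, 83040, 43218]
r5 m[Q→φ2] = [325872, 136416, 341760, 78204]
r5 m[Q→φ6] = [18031584, 662592, 11824896, 1642284]
r5 m[C→φ0] = [2, 7, 8, 1]
r5 m[C→φ5] = [48525, 55318, 29761, 33732]
r5 m[A→φ2] = [9, 2, 9, 8]
r5 m[A→φ7] = [41685, 48050, 42729, 34872]
r5 m[L→φ1] = [12, 30, 48, 8]
r5 m[L→φ3] = [94362, 241554, 355168, 284000]
r5 m[L→φ4] = [283086, 201295, 266376, 35500]
r6 m[φ0→Q] = [146, 56, 96, 42]
r6 m[φ0→C] = [8152164, 9522152, 5088554, 5685540]
r6 m[φ1→Q] = [744, 348, 712, 266]
r6 m[φ1→L] = [1397026, 1197098, 1405290, 1152774]
r6 m[φ2→Q] = [166, 34, 173, 147]
r6 m[φ2→A] = [4859100, 5284236, 4502688, 4316100]
r6 m[φ3→L] = [6, 5, 6, 1]
r6 m[φ4→L] = [2, 6, 8, 8]
r6 m[φ5→C] = [2, 7, 8, 1]
r6 m[φ6→Q] = [3, 7, 5, 7]
r6 m[φ7→A] = [9, 2, 9, 8]
r6 m[Q→φ0] = [370512, 82824, 615880, 273714]
r6 m[Q→φ1] = [72708, 13328, 83040, 43218]
r6 m[Q→φ2] = [325872, 136416, 341760, 78204]
r6 m[Q→φ6] = [18031584, 662592, 11824896, 1642284]
r6 m[C→φ0] = [2, 7, 8, 1]
r6 m[C→φ5] = [8152164, 9522152, 5088554, 5685540]
r6 m[A→φ2] = [9, 2, 9, 8]
r6 m[A→φ7] = [4859100, 5284236, 4502688, 4316100]
r6 m[L→φ1] = [12, 30, 48, 8]
r6 m[L→φ3] = [2794052, 7182588, 11242320, 9222192]
r6 m[L→φ4] = [8382156, 5985490, 8431740, 1152774]
r7 m[φ0→Q] = [146, 56, 96, 42]
r7 m[φ0→C] = [8152164, 9522152, 5088554, 5685540]
r7 m[φ1→Q] = [744, 348, 712, 266]
r7 m[φ1→L] = [1397026, 1197098, 1405290, 1152774]
r7 m[φ2→Q] = [166, 34, 173, 147]
r7 m[φ2→A] = [4859100, 5284236, 4502688, 4316100]
r7 m[φ3→L] = [6, 5, 6, 1]
r7 m[φ4→L] = [2, 6, 8, 8]
r7 m[φ5→C] = [2, 7, 8, 1]
r7 m[φ6→Q] = [3, 7, 5, 7]
r7 m[φ7→A] = [9, 2, 9, 8]
r7 m[Q→φ0] = [370512, 82824, 615880, 273714]
r7 m[Q→φ1] = [72708, 13328, 83040, 43218]
r7 m[Q→φ2] = [325872, 136416, 341760, 78204]
r7 m[Q→φ6] = [18031584, 662592, 11824896, 1642284]
r7 m[C→φ0] = [2, 7, 8, 1]
r7 m[C→φ5] = [8152164, 9522152, 5088554, 5685540]
r7 m[A→φ2] = [9, 2, 9, 8]
r7 m[A→φ7] = [4859100, 5284236, 4502688, 4316100]
r7 m[L→φ1] = [12, 30, 48, 8]
r7 m[L→φ3] = [2794052, 7182588, 11242320, 9222192]
r7 m[L→φ4] = [8382156, 5985490, 8431740, 1152774]
fixed point reached at round 7
b[C] = ⊗ incoming = [16304328, 66655064, 40708432, 5685540]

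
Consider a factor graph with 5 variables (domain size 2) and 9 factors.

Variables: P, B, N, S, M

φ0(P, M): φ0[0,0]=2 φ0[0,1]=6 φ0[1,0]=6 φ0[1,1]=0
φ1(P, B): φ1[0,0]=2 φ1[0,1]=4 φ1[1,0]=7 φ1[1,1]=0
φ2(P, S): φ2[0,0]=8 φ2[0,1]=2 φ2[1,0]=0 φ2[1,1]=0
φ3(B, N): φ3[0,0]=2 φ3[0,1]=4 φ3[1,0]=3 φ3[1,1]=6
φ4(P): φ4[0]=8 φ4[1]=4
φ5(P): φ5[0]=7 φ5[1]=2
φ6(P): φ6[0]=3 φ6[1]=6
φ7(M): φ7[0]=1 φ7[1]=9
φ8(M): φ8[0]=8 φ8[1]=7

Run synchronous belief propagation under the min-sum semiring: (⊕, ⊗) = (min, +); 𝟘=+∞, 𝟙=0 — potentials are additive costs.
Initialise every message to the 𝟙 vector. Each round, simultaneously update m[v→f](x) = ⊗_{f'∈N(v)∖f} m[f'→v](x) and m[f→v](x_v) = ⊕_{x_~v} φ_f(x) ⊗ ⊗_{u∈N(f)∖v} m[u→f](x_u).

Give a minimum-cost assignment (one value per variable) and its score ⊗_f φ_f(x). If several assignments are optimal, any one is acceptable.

assignment: (P=1, B=1, N=0, S=0, M=0); score = 30

init: all messages = 𝟙 over 2 values
r1 m[φ0→P] = [2, 0]
r1 m[φ0→M] = [2, 0]
r1 m[φ1→P] = [2, 0]
r1 m[φ1→B] = [2, 0]
r1 m[φ2→P] = [2, 0]
r1 m[φ2→S] = [0, 0]
r1 m[φ3→B] = [2, 3]
r1 m[φ3→N] = [2, 4]
r1 m[φ4→P] = [8, 4]
r1 m[φ5→P] = [7, 2]
r1 m[φ6→P] = [3, 6]
r1 m[φ7→M] = [1, 9]
r1 m[φ8→M] = [8, 7]
r1 m[P→φ0] = [0, 0]
r1 m[P→φ1] = [0, 0]
r1 m[P→φ2] = [0, 0]
r1 m[P→φ4] = [0, 0]
r1 m[P→φ5] = [0, 0]
r1 m[P→φ6] = [0, 0]
r1 m[B→φ1] = [0, 0]
r1 m[B→φ3] = [0, 0]
r1 m[N→φ3] = [0, 0]
r1 m[S→φ2] = [0, 0]
r1 m[M→φ0] = [0, 0]
r1 m[M→φ7] = [0, 0]
r1 m[M→φ8] = [0, 0]
r2 m[φ0→P] = [2, 0]
r2 m[φ0→M] = [2, 0]
r2 m[φ1→P] = [2, 0]
r2 m[φ1→B] = [2, 0]
r2 m[φ2→P] = [2, 0]
r2 m[φ2→S] = [0, 0]
r2 m[φ3→B] = [2, 3]
r2 m[φ3→N] = [2, 4]
r2 m[φ4→P] = [8, 4]
r2 m[φ5→P] = [7, 2]
r2 m[φ6→P] = [3, 6]
r2 m[φ7→M] = [1, 9]
r2 m[φ8→M] = [8, 7]
r2 m[P→φ0] = [22, 12]
r2 m[P→φ1] = [22, 12]
r2 m[P→φ2] = [22, 12]
r2 m[P→φ4] = [16, 8]
r2 m[P→φ5] = [17, 10]
r2 m[P→φ6] = [21, 6]
r2 m[B→φ1] = [2, 3]
r2 m[B→φ3] = [2, 0]
r2 m[N→φ3] = [0, 0]
r2 m[S→φ2] = [0, 0]
r2 m[M→φ0] = [9, 16]
r2 m[M→φ7] = [10, 7]
r2 m[M→φ8] = [3, 9]
r3 m[φ0→P] = [11, 15]
r3 m[φ0→M] = [18, 12]
r3 m[φ1→P] = [4, 3]
r3 m[φ1→B] = [19, 12]
r3 m[φ2→P] = [2, 0]
r3 m[φ2→S] = [12, 12]
r3 m[φ3→B] = [2, 3]
r3 m[φ3→N] = [3, 6]
r3 m[φ4→P] = [8, 4]
r3 m[φ5→P] = [7, 2]
r3 m[φ6→P] = [3, 6]
r3 m[φ7→M] = [1, 9]
r3 m[φ8→M] = [8, 7]
r3 m[P→φ0] = [22, 12]
r3 m[P→φ1] = [22, 12]
r3 m[P→φ2] = [22, 12]
r3 m[P→φ4] = [16, 8]
r3 m[P→φ5] = [17, 10]
r3 m[P→φ6] = [21, 6]
r3 m[B→φ1] = [2, 3]
r3 m[B→φ3] = [2, 0]
r3 m[N→φ3] = [0, 0]
r3 m[S→φ2] = [0, 0]
r3 m[M→φ0] = [9, 16]
r3 m[M→φ7] = [10, 7]
r3 m[M→φ8] = [3, 9]
r4 m[φ0→P] = [11, 15]
r4 m[φ0→M] = [18, 12]
r4 m[φ1→P] = [4, 3]
r4 m[φ1→B] = [19, 12]
r4 m[φ2→P] = [2, 0]
r4 m[φ2→S] = [12, 12]
r4 m[φ3→B] = [2, 3]
r4 m[φ3→N] = [3, 6]
r4 m[φ4→P] = [8, 4]
r4 m[φ5→P] = [7, 2]
r4 m[φ6→P] = [3, 6]
r4 m[φ7→M] = [1, 9]
r4 m[φ8→M] = [8, 7]
r4 m[P→φ0] = [24, 15]
r4 m[P→φ1] = [31, 27]
r4 m[P→φ2] = [33, 30]
r4 m[P→φ4] = [27, 26]
r4 m[P→φ5] = [28, 28]
r4 m[P→φ6] = [32, 24]
r4 m[B→φ1] = [2, 3]
r4 m[B→φ3] = [19, 12]
r4 m[N→φ3] = [0, 0]
r4 m[S→φ2] = [0, 0]
r4 m[M→φ0] = [9, 16]
r4 m[M→φ7] = [26, 19]
r4 m[M→φ8] = [19, 21]
r5 m[φ0→P] = [11, 15]
r5 m[φ0→M] = [21, 15]
r5 m[φ1→P] = [4, 3]
r5 m[φ1→B] = [33, 27]
r5 m[φ2→P] = [2, 0]
r5 m[φ2→S] = [30, 30]
r5 m[φ3→B] = [2, 3]
r5 m[φ3→N] = [15, 18]
r5 m[φ4→P] = [8, 4]
r5 m[φ5→P] = [7, 2]
r5 m[φ6→P] = [3, 6]
r5 m[φ7→M] = [1, 9]
r5 m[φ8→M] = [8, 7]
r5 m[P→φ0] = [24, 15]
r5 m[P→φ1] = [31, 27]
r5 m[P→φ2] = [33, 30]
r5 m[P→φ4] = [27, 26]
r5 m[P→φ5] = [28, 28]
r5 m[P→φ6] = [32, 24]
r5 m[B→φ1] = [2, 3]
r5 m[B→φ3] = [19, 12]
r5 m[N→φ3] = [0, 0]
r5 m[S→φ2] = [0, 0]
r5 m[M→φ0] = [9, 16]
r5 m[M→φ7] = [26, 19]
r5 m[M→φ8] = [19, 21]
r6 m[φ0→P] = [11, 15]
r6 m[φ0→M] = [21, 15]
r6 m[φ1→P] = [4, 3]
r6 m[φ1→B] = [33, 27]
r6 m[φ2→P] = [2, 0]
r6 m[φ2→S] = [30, 30]
r6 m[φ3→B] = [2, 3]
r6 m[φ3→N] = [15, 18]
r6 m[φ4→P] = [8, 4]
r6 m[φ5→P] = [7, 2]
r6 m[φ6→P] = [3, 6]
r6 m[φ7→M] = [1, 9]
r6 m[φ8→M] = [8, 7]
r6 m[P→φ0] = [24, 15]
r6 m[P→φ1] = [31, 27]
r6 m[P→φ2] = [33, 30]
r6 m[P→φ4] = [27, 26]
r6 m[P→φ5] = [28, 28]
r6 m[P→φ6] = [32, 24]
r6 m[B→φ1] = [2, 3]
r6 m[B→φ3] = [33, 27]
r6 m[N→φ3] = [0, 0]
r6 m[S→φ2] = [0, 0]
r6 m[M→φ0] = [9, 16]
r6 m[M→φ7] = [29, 22]
r6 m[M→φ8] = [22, 24]
r7 m[φ0→P] = [11, 15]
r7 m[φ0→M] = [21, 15]
r7 m[φ1→P] = [4, 3]
r7 m[φ1→B] = [33, 27]
r7 m[φ2→P] = [2, 0]
r7 m[φ2→S] = [30, 30]
r7 m[φ3→B] = [2, 3]
r7 m[φ3→N] = [30, 33]
r7 m[φ4→P] = [8, 4]
r7 m[φ5→P] = [7, 2]
r7 m[φ6→P] = [3, 6]
r7 m[φ7→M] = [1, 9]
r7 m[φ8→M] = [8, 7]
r7 m[P→φ0] = [24, 15]
r7 m[P→φ1] = [31, 27]
r7 m[P→φ2] = [33, 30]
r7 m[P→φ4] = [27, 26]
r7 m[P→φ5] = [28, 28]
r7 m[P→φ6] = [32, 24]
r7 m[B→φ1] = [2, 3]
r7 m[B→φ3] = [33, 27]
r7 m[N→φ3] = [0, 0]
r7 m[S→φ2] = [0, 0]
r7 m[M→φ0] = [9, 16]
r7 m[M→φ7] = [29, 22]
r7 m[M→φ8] = [22, 24]
r8 m[φ0→P] = [11, 15]
r8 m[φ0→M] = [21, 15]
r8 m[φ1→P] = [4, 3]
r8 m[φ1→B] = [33, 27]
r8 m[φ2→P] = [2, 0]
r8 m[φ2→S] = [30, 30]
r8 m[φ3→B] = [2, 3]
r8 m[φ3→N] = [30, 33]
r8 m[φ4→P] = [8, 4]
r8 m[φ5→P] = [7, 2]
r8 m[φ6→P] = [3, 6]
r8 m[φ7→M] = [1, 9]
r8 m[φ8→M] = [8, 7]
r8 m[P→φ0] = [24, 15]
r8 m[P→φ1] = [31, 27]
r8 m[P→φ2] = [33, 30]
r8 m[P→φ4] = [27, 26]
r8 m[P→φ5] = [28, 28]
r8 m[P→φ6] = [32, 24]
r8 m[B→φ1] = [2, 3]
r8 m[B→φ3] = [33, 27]
r8 m[N→φ3] = [0, 0]
r8 m[S→φ2] = [0, 0]
r8 m[M→φ0] = [9, 16]
r8 m[M→φ7] = [29, 22]
r8 m[M→φ8] = [22, 24]
fixed point reached at round 8
traceback from P: (P=1, B=1, N=0, S=0, M=0), score=30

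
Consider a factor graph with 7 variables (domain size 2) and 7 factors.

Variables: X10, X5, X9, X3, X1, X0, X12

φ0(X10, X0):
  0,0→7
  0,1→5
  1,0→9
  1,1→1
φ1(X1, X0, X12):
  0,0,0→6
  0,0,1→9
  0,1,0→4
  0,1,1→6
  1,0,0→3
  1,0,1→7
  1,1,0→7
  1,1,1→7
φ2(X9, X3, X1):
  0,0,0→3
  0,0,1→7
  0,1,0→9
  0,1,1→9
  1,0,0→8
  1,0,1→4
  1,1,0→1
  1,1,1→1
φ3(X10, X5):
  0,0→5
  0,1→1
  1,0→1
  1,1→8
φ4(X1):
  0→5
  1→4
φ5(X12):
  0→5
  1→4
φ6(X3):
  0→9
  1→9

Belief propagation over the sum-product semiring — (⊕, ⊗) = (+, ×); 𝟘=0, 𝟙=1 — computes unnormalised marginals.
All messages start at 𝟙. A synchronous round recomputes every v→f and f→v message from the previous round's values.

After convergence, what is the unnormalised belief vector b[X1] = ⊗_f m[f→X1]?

init: all messages = 𝟙 over 2 values
r1 m[φ0→X10] = [12, 10]
r1 m[φ0→X0] = [16, 6]
r1 m[φ1→X1] = [25, 24]
r1 m[φ1→X0] = [25, 24]
r1 m[φ1→X12] = [20, 29]
r1 m[φ2→X9] = [28, 14]
r1 m[φ2→X3] = [22, 20]
r1 m[φ2→X1] = [21, 21]
r1 m[φ3→X10] = [6, 9]
r1 m[φ3→X5] = [6, 9]
r1 m[φ4→X1] = [5, 4]
r1 m[φ5→X12] = [5, 4]
r1 m[φ6→X3] = [9, 9]
r1 m[X10→φ0] = [1, 1]
r1 m[X10→φ3] = [1, 1]
r1 m[X5→φ3] = [1, 1]
r1 m[X9→φ2] = [1, 1]
r1 m[X3→φ2] = [1, 1]
r1 m[X3→φ6] = [1, 1]
r1 m[X1→φ1] = [1, 1]
r1 m[X1→φ2] = [1, 1]
r1 m[X1→φ4] = [1, 1]
r1 m[X0→φ0] = [1, 1]
r1 m[X0→φ1] = [1, 1]
r1 m[X12→φ1] = [1, 1]
r1 m[X12→φ5] = [1, 1]
r2 m[φ0→X10] = [12, 10]
r2 m[φ0→X0] = [16, 6]
r2 m[φ1→X1] = [25, 24]
r2 m[φ1→X0] = [25, 24]
r2 m[φ1→X12] = [20, 29]
r2 m[φ2→X9] = [28, 14]
r2 m[φ2→X3] = [22, 20]
r2 m[φ2→X1] = [21, 21]
r2 m[φ3→X10] = [6, 9]
r2 m[φ3→X5] = [6, 9]
r2 m[φ4→X1] = [5, 4]
r2 m[φ5→X12] = [5, 4]
r2 m[φ6→X3] = [9, 9]
r2 m[X10→φ0] = [6, 9]
r2 m[X10→φ3] = [12, 10]
r2 m[X5→φ3] = [1, 1]
r2 m[X9→φ2] = [1, 1]
r2 m[X3→φ2] = [9, 9]
r2 m[X3→φ6] = [22, 20]
r2 m[X1→φ1] = [105, 84]
r2 m[X1→φ2] = [125, 96]
r2 m[X1→φ4] = [525, 504]
r2 m[X0→φ0] = [25, 24]
r2 m[X0→φ1] = [16, 6]
r2 m[X12→φ1] = [5, 4]
r2 m[X12→φ5] = [20, 29]
r3 m[φ0→X10] = [295, 249]
r3 m[φ0→X0] = [123, 39]
r3 m[φ1→X1] = [1320, 1066]
r3 m[φ1→X0] = [10542, 9912]
r3 m[φ1→X12] = [20160, 31836]
r3 m[φ2→X9] = [27324, 14445]
r3 m[φ2→X3] = [2431, 2210]
r3 m[φ2→X1] = [189, 189]
r3 m[φ3→X10] = [6, 9]
r3 m[φ3→X5] = [70, 92]
r3 m[φ4→X1] = [5, 4]
r3 m[φ5→X12] = [5, 4]
r3 m[φ6→X3] = [9, 9]
r3 m[X10→φ0] = [6, 9]
r3 m[X10→φ3] = [12, 10]
r3 m[X5→φ3] = [1, 1]
r3 m[X9→φ2] = [1, 1]
r3 m[X3→φ2] = [9, 9]
r3 m[X3→φ6] = [22, 20]
r3 m[X1→φ1] = [105, 84]
r3 m[X1→φ2] = [125, 96]
r3 m[X1→φ4] = [525, 504]
r3 m[X0→φ0] = [25, 24]
r3 m[X0→φ1] = [16, 6]
r3 m[X12→φ1] = [5, 4]
r3 m[X12→φ5] = [20, 29]
r4 m[φ0→X10] = [295, 249]
r4 m[φ0→X0] = [123, 39]
r4 m[φ1→X1] = [1320, 1066]
r4 m[φ1→X0] = [10542, 9912]
r4 m[φ1→X12] = [20160, 31836]
r4 m[φ2→X9] = [27324, 14445]
r4 m[φ2→X3] = [2431, 2210]
r4 m[φ2→X1] = [189, 189]
r4 m[φ3→X10] = [6, 9]
r4 m[φ3→X5] = [70, 92]
r4 m[φ4→X1] = [5, 4]
r4 m[φ5→X12] = [5, 4]
r4 m[φ6→X3] = [9, 9]
r4 m[X10→φ0] = [6, 9]
r4 m[X10→φ3] = [295, 249]
r4 m[X5→φ3] = [1, 1]
r4 m[X9→φ2] = [1, 1]
r4 m[X3→φ2] = [9, 9]
r4 m[X3→φ6] = [2431, 2210]
r4 m[X1→φ1] = [945, 756]
r4 m[X1→φ2] = [6600, 4264]
r4 m[X1→φ4] = [249480, 201474]
r4 m[X0→φ0] = [10542, 9912]
r4 m[X0→φ1] = [123, 39]
r4 m[X12→φ1] = [5, 4]
r4 m[X12→φ5] = [20160, 31836]
r5 m[φ0→X10] = [123354, 104790]
r5 m[φ0→X0] = [123, 39]
r5 m[φ1→X1] = [9834, 7746]
r5 m[φ1→X0] = [94878, 89208]
r5 m[φ1→X12] = [1330182, 2124549]
r5 m[φ2→X9] = [1326816, 726480]
r5 m[φ2→X3] = [119504, 108640]
r5 m[φ2→X1] = [189, 189]
r5 m[φ3→X10] = [6, 9]
r5 m[φ3→X5] = [1724, 2287]
r5 m[φ4→X1] = [5, 4]
r5 m[φ5→X12] = [5, 4]
r5 m[φ6→X3] = [9, 9]
r5 m[X10→φ0] = [6, 9]
r5 m[X10→φ3] = [295, 249]
r5 m[X5→φ3] = [1, 1]
r5 m[X9→φ2] = [1, 1]
r5 m[X3→φ2] = [9, 9]
r5 m[X3→φ6] = [2431, 2210]
r5 m[X1→φ1] = [945, 756]
r5 m[X1→φ2] = [6600, 4264]
r5 m[X1→φ4] = [249480, 201474]
r5 m[X0→φ0] = [10542, 9912]
r5 m[X0→φ1] = [123, 39]
r5 m[X12→φ1] = [5, 4]
r5 m[X12→φ5] = [20160, 31836]
r6 m[φ0→X10] = [123354, 104790]
r6 m[φ0→X0] = [123, 39]
r6 m[φ1→X1] = [9834, 7746]
r6 m[φ1→X0] = [94878, 89208]
r6 m[φ1→X12] = [1330182, 2124549]
r6 m[φ2→X9] = [1326816, 726480]
r6 m[φ2→X3] = [119504, 108640]
r6 m[φ2→X1] = [189, 189]
r6 m[φ3→X10] = [6, 9]
r6 m[φ3→X5] = [1724, 2287]
r6 m[φ4→X1] = [5, 4]
r6 m[φ5→X12] = [5, 4]
r6 m[φ6→X3] = [9, 9]
r6 m[X10→φ0] = [6, 9]
r6 m[X10→φ3] = [123354, 104790]
r6 m[X5→φ3] = [1, 1]
r6 m[X9→φ2] = [1, 1]
r6 m[X3→φ2] = [9, 9]
r6 m[X3→φ6] = [119504, 108640]
r6 m[X1→φ1] = [945, 756]
r6 m[X1→φ2] = [49170, 30984]
r6 m[X1→φ4] = [1858626, 1463994]
r6 m[X0→φ0] = [94878, 89208]
r6 m[X0→φ1] = [123, 39]
r6 m[X12→φ1] = [5, 4]
r6 m[X12→φ5] = [1330182, 2124549]
r7 m[φ0→X10] = [1110186, 943110]
r7 m[φ0→X0] = [123, 39]
r7 m[φ1→X1] = [9834, 7746]
r7 m[φ1→X0] = [94878, 89208]
r7 m[φ1→X12] = [1330182, 2124549]
r7 m[φ2→X9] = [9772056, 5377050]
r7 m[φ2→X3] = [881694, 801540]
r7 m[φ2→X1] = [189, 189]
r7 m[φ3→X10] = [6, 9]
r7 m[φ3→X5] = [721560, 961674]
r7 m[φ4→X1] = [5, 4]
r7 m[φ5→X12] = [5, 4]
r7 m[φ6→X3] = [9, 9]
r7 m[X10→φ0] = [6, 9]
r7 m[X10→φ3] = [123354, 104790]
r7 m[X5→φ3] = [1, 1]
r7 m[X9→φ2] = [1, 1]
r7 m[X3→φ2] = [9, 9]
r7 m[X3→φ6] = [119504, 108640]
r7 m[X1→φ1] = [945, 756]
r7 m[X1→φ2] = [49170, 30984]
r7 m[X1→φ4] = [1858626, 1463994]
r7 m[X0→φ0] = [94878, 89208]
r7 m[X0→φ1] = [123, 39]
r7 m[X12→φ1] = [5, 4]
r7 m[X12→φ5] = [1330182, 2124549]
r8 m[φ0→X10] = [1110186, 943110]
r8 m[φ0→X0] = [123, 39]
r8 m[φ1→X1] = [9834, 7746]
r8 m[φ1→X0] = [94878, 89208]
r8 m[φ1→X12] = [1330182, 2124549]
r8 m[φ2→X9] = [9772056, 5377050]
r8 m[φ2→X3] = [881694, 801540]
r8 m[φ2→X1] = [189, 189]
r8 m[φ3→X10] = [6, 9]
r8 m[φ3→X5] = [721560, 961674]
r8 m[φ4→X1] = [5, 4]
r8 m[φ5→X12] = [5, 4]
r8 m[φ6→X3] = [9, 9]
r8 m[X10→φ0] = [6, 9]
r8 m[X10→φ3] = [1110186, 943110]
r8 m[X5→φ3] = [1, 1]
r8 m[X9→φ2] = [1, 1]
r8 m[X3→φ2] = [9, 9]
r8 m[X3→φ6] = [881694, 801540]
r8 m[X1→φ1] = [945, 756]
r8 m[X1→φ2] = [49170, 30984]
r8 m[X1→φ4] = [1858626, 1463994]
r8 m[X0→φ0] = [94878, 89208]
r8 m[X0→φ1] = [123, 39]
r8 m[X12→φ1] = [5, 4]
r8 m[X12→φ5] = [1330182, 2124549]
r9 m[φ0→X10] = [1110186, 943110]
r9 m[φ0→X0] = [123, 39]
r9 m[φ1→X1] = [9834, 7746]
r9 m[φ1→X0] = [94878, 89208]
r9 m[φ1→X12] = [1330182, 2124549]
r9 m[φ2→X9] = [9772056, 5377050]
r9 m[φ2→X3] = [881694, 801540]
r9 m[φ2→X1] = [189, 189]
r9 m[φ3→X10] = [6, 9]
r9 m[φ3→X5] = [6494040, 8655066]
r9 m[φ4→X1] = [5, 4]
r9 m[φ5→X12] = [5, 4]
r9 m[φ6→X3] = [9, 9]
r9 m[X10→φ0] = [6, 9]
r9 m[X10→φ3] = [1110186, 943110]
r9 m[X5→φ3] = [1, 1]
r9 m[X9→φ2] = [1, 1]
r9 m[X3→φ2] = [9, 9]
r9 m[X3→φ6] = [881694, 801540]
r9 m[X1→φ1] = [945, 756]
r9 m[X1→φ2] = [49170, 30984]
r9 m[X1→φ4] = [1858626, 1463994]
r9 m[X0→φ0] = [94878, 89208]
r9 m[X0→φ1] = [123, 39]
r9 m[X12→φ1] = [5, 4]
r9 m[X12→φ5] = [1330182, 2124549]
r10 m[φ0→X10] = [1110186, 943110]
r10 m[φ0→X0] = [123, 39]
r10 m[φ1→X1] = [9834, 7746]
r10 m[φ1→X0] = [94878, 89208]
r10 m[φ1→X12] = [1330182, 2124549]
r10 m[φ2→X9] = [9772056, 5377050]
r10 m[φ2→X3] = [881694, 801540]
r10 m[φ2→X1] = [189, 189]
r10 m[φ3→X10] = [6, 9]
r10 m[φ3→X5] = [6494040, 8655066]
r10 m[φ4→X1] = [5, 4]
r10 m[φ5→X12] = [5, 4]
r10 m[φ6→X3] = [9, 9]
r10 m[X10→φ0] = [6, 9]
r10 m[X10→φ3] = [1110186, 943110]
r10 m[X5→φ3] = [1, 1]
r10 m[X9→φ2] = [1, 1]
r10 m[X3→φ2] = [9, 9]
r10 m[X3→φ6] = [881694, 801540]
r10 m[X1→φ1] = [945, 756]
r10 m[X1→φ2] = [49170, 30984]
r10 m[X1→φ4] = [1858626, 1463994]
r10 m[X0→φ0] = [94878, 89208]
r10 m[X0→φ1] = [123, 39]
r10 m[X12→φ1] = [5, 4]
r10 m[X12→φ5] = [1330182, 2124549]
fixed point reached at round 10
b[X1] = ⊗ incoming = [9293130, 5855976]

b[X1] = [9293130, 5855976]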